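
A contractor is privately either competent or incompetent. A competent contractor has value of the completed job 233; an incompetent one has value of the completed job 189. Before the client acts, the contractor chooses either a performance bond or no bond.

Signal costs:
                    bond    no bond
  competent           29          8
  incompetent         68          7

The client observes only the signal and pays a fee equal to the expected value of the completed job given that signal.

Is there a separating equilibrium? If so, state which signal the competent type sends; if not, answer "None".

bond

Try competent → bond, incompetent → no bond:
  If types separate, bond earns payment 233 and no bond earns 189.
  Competent: bond gives 233 − 29 = 204; no bond gives 189 − 8 = 181. No deviation. ✓
  Incompetent: no bond gives 189 − 7 = 182; bond gives 233 − 68 = 165. No deviation. ✓
Both hold — the competent type sends bond.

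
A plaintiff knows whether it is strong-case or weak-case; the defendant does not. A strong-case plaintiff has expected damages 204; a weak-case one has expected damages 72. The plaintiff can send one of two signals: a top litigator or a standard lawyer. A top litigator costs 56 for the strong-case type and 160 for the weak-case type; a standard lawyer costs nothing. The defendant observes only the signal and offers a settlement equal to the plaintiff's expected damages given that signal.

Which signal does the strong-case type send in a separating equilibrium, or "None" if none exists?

Try strong-case → top litigator, weak-case → standard lawyer:
  If types separate, top litigator earns payment 204 and standard lawyer earns 72.
  Strong-case: top litigator gives 204 − 56 = 148; standard lawyer gives 72 − 0 = 72. No deviation. ✓
  Weak-case: standard lawyer gives 72 − 0 = 72; top litigator gives 204 − 160 = 44. No deviation. ✓
Both hold — the strong-case type sends top litigator.

top litigator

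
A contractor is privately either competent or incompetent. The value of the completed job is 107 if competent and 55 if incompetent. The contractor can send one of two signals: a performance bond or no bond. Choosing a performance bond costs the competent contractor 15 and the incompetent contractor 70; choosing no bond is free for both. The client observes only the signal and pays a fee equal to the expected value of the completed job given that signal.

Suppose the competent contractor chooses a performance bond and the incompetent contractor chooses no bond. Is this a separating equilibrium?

If types separate, bond earns payment 107 and no bond earns 55.
Competent: bond gives 107 − 15 = 92; no bond gives 55 − 0 = 55. No deviation. ✓
Incompetent: no bond gives 55 − 0 = 55; bond gives 107 − 70 = 37. No deviation. ✓
Both incentive constraints hold.

Yes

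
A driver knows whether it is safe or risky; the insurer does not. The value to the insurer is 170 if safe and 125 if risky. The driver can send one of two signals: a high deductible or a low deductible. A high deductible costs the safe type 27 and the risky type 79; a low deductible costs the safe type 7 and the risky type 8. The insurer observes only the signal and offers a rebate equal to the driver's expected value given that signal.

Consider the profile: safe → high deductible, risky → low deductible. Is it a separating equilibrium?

If types separate, high deductible earns payment 170 and low deductible earns 125.
Safe: high deductible gives 170 − 27 = 143; low deductible gives 125 − 7 = 118. No deviation. ✓
Risky: low deductible gives 125 − 8 = 117; high deductible gives 170 − 79 = 91. No deviation. ✓
Neither type gains from mimicking the other.

Yes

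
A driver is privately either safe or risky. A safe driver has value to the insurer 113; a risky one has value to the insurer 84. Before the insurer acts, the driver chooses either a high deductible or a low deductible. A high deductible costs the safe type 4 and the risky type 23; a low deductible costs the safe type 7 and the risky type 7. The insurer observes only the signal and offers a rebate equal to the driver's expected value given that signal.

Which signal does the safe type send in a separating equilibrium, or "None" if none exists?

Try safe → high deductible, risky → low deductible:
  Under separation the insurer infers type exactly: high deductible → safe (pays 113), low deductible → risky (pays 84).
  Safe: high deductible gives 113 − 4 = 109; low deductible gives 84 − 7 = 77. No deviation. ✓
  Risky: low deductible gives 84 − 7 = 77; high deductible gives 113 − 23 = 90. Would deviate. ✗
Try safe → low deductible, risky → high deductible:
  Under separation the insurer infers type exactly: low deductible → safe (pays 113), high deductible → risky (pays 84).
  Safe: low deductible gives 113 − 7 = 106; high deductible gives 84 − 4 = 80. No deviation. ✓
  Risky: high deductible gives 84 − 23 = 61; low deductible gives 113 − 7 = 106. Would deviate. ✗
Neither assignment is incentive-compatible.

None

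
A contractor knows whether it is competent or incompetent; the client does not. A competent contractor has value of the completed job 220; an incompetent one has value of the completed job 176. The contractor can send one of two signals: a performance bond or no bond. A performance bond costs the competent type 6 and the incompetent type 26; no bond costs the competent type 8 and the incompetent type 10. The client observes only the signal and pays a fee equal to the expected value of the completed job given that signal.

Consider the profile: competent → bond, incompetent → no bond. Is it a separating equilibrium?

Under separation the client infers type exactly: bond → competent (pays 220), no bond → incompetent (pays 176).
Competent: bond gives 220 − 6 = 214; no bond gives 176 − 8 = 168. No deviation. ✓
Incompetent: no bond gives 176 − 10 = 166; bond gives 220 − 26 = 194. Would deviate. ✗

No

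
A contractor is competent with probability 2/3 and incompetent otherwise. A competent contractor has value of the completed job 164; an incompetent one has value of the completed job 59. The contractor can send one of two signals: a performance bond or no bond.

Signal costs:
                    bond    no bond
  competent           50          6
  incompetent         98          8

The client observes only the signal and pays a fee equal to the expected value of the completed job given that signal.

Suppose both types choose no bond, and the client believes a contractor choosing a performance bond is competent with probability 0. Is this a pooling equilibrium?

At the pooled signal (no bond) the client holds the prior 2/3 and pays 2/3·164 + 1/3·59 = 129. Off-path (bond) belief 0 gives 0·164 + 1·59 = 59.
Competent: no bond gives 129 − 6 = 123; bond gives 59 − 50 = 9. Stays. ✓
Incompetent: no bond gives 129 − 8 = 121; bond gives 59 − 98 = -39. Stays. ✓

Yes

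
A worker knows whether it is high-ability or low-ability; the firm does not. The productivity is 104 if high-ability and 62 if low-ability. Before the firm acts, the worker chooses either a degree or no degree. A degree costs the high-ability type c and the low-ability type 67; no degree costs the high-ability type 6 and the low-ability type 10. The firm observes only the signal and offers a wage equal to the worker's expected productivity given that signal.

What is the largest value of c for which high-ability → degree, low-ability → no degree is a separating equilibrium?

Under separation: degree → high-ability (pays 104); no degree → low-ability (pays 62).
Low-ability: 62 − 10 = 52 ≥ 104 − 67 = 37. Holds regardless of c. ✓
High-ability: 104 − c ≥ 62 − 6, so c ≤ 104 − 56 = 48.

48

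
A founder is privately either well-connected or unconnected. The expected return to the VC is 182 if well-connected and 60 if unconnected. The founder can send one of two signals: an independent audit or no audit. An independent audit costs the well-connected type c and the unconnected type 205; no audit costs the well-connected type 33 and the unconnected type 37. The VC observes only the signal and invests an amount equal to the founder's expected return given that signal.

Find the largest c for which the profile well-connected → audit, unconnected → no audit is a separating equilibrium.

Under separation: audit → well-connected (pays 182); no audit → unconnected (pays 60).
Unconnected: 60 − 37 = 23 ≥ 182 − 205 = -23. Holds regardless of c. ✓
Well-connected: 182 − c ≥ 60 − 33, so c ≤ 182 − 27 = 155.

155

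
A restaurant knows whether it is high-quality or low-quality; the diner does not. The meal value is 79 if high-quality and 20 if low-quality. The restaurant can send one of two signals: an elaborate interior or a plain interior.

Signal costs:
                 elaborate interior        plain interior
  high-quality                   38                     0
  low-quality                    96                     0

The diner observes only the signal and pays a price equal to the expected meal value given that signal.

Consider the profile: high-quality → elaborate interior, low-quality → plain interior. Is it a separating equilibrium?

Yes

If types separate, elaborate interior earns payment 79 and plain interior earns 20.
High-quality: elaborate interior gives 79 − 38 = 41; plain interior gives 20 − 0 = 20. No deviation. ✓
Low-quality: plain interior gives 20 − 0 = 20; elaborate interior gives 79 − 96 = -17. No deviation. ✓
Neither type gains from mimicking the other.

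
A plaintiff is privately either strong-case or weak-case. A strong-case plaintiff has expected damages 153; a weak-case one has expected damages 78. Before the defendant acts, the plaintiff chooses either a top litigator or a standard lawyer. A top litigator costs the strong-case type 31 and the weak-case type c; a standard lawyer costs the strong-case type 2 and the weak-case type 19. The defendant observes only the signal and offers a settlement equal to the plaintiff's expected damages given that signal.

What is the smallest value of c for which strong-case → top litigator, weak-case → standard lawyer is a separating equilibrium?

Under separation: top litigator → strong-case (pays 153); standard lawyer → weak-case (pays 78).
Strong-case: 153 − 31 = 122 ≥ 78 − 2 = 76. Holds regardless of c. ✓
Weak-case: 78 − 19 ≥ 153 − c, so c ≥ 153 − 59 = 94.

94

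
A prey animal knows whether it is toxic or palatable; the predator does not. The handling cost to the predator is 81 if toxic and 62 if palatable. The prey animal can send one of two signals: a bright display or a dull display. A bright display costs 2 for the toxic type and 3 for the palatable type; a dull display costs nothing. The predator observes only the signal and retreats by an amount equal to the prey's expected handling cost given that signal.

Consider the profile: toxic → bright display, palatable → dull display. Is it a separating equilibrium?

No

If types separate, bright display earns payment 81 and dull display earns 62.
Toxic: bright display gives 81 − 2 = 79; dull display gives 62 − 0 = 62. No deviation. ✓
Palatable: dull display gives 62 − 0 = 62; bright display gives 81 − 3 = 78. Would deviate. ✗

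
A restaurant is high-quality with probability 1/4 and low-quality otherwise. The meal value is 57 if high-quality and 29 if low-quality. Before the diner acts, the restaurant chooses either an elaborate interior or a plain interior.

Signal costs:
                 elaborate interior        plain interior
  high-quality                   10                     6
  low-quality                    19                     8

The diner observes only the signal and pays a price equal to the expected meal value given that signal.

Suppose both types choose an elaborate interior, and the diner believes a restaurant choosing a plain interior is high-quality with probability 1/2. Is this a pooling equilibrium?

No

On the equilibrium path (elaborate interior) the diner holds the prior 1/4 and pays 1/4·57 + 3/4·29 = 36. Off-path (plain interior) belief 1/2 gives 1/2·57 + 1/2·29 = 43.
High-quality: elaborate interior gives 36 − 10 = 26; plain interior gives 43 − 6 = 37. Deviates. ✗
Low-quality: elaborate interior gives 36 − 19 = 17; plain interior gives 43 − 8 = 35. Deviates. ✗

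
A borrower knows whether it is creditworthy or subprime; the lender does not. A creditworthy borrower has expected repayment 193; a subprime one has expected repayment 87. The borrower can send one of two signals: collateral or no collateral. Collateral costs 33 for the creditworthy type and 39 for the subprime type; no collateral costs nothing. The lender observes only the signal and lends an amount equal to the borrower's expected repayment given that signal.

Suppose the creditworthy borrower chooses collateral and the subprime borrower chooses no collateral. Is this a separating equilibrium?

No

If types separate, collateral earns payment 193 and no collateral earns 87.
Creditworthy: collateral gives 193 − 33 = 160; no collateral gives 87 − 0 = 87. No deviation. ✓
Subprime: no collateral gives 87 − 0 = 87; collateral gives 193 − 39 = 154. Would deviate. ✗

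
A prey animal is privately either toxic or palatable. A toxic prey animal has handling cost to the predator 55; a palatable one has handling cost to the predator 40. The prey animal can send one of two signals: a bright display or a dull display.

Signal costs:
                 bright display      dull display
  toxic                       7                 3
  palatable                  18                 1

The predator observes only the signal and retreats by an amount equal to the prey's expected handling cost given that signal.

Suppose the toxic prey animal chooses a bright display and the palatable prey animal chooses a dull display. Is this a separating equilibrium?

Yes

If types separate, bright display earns payment 55 and dull display earns 40.
Toxic: bright display gives 55 − 7 = 48; dull display gives 40 − 3 = 37. No deviation. ✓
Palatable: dull display gives 40 − 1 = 39; bright display gives 55 − 18 = 37. No deviation. ✓
Neither type gains from mimicking the other.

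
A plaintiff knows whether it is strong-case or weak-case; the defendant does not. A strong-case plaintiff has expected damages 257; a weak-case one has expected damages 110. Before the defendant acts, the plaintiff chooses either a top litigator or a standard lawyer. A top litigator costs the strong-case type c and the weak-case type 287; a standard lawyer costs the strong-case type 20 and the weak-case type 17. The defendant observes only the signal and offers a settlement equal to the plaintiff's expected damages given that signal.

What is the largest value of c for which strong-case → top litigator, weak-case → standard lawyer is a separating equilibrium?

Under separation: top litigator → strong-case (pays 257); standard lawyer → weak-case (pays 110).
Weak-case: 110 − 17 = 93 ≥ 257 − 287 = -30. Holds regardless of c. ✓
Strong-case: 257 − c ≥ 110 − 20, so c ≤ 257 − 90 = 167.

167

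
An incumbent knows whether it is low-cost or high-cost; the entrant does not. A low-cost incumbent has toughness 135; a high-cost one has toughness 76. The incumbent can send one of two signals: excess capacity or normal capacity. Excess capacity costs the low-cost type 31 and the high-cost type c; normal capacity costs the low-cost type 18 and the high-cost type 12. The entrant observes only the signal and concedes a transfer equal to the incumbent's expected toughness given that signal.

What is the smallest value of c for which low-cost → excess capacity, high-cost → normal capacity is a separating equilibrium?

Under separation: excess capacity → low-cost (pays 135); normal capacity → high-cost (pays 76).
Low-cost: 135 − 31 = 104 ≥ 76 − 18 = 58. Holds regardless of c. ✓
High-cost: 76 − 12 ≥ 135 − c, so c ≥ 135 − 64 = 71.

71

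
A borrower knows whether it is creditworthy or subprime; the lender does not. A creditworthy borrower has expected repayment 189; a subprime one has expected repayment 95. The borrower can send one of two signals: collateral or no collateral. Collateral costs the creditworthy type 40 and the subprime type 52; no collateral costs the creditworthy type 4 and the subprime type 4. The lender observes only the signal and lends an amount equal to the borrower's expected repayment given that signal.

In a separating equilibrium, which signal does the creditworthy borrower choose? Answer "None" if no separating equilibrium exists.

Try creditworthy → collateral, subprime → no collateral:
  If types separate, collateral earns payment 189 and no collateral earns 95.
  Creditworthy: collateral gives 189 − 40 = 149; no collateral gives 95 − 4 = 91. No deviation. ✓
  Subprime: no collateral gives 95 − 4 = 91; collateral gives 189 − 52 = 137. Would deviate. ✗
Try creditworthy → no collateral, subprime → collateral:
  If types separate, no collateral earns payment 189 and collateral earns 95.
  Creditworthy: no collateral gives 189 − 4 = 185; collateral gives 95 − 40 = 55. No deviation. ✓
  Subprime: collateral gives 95 − 52 = 43; no collateral gives 189 − 4 = 185. Would deviate. ✗
Neither assignment is incentive-compatible.

None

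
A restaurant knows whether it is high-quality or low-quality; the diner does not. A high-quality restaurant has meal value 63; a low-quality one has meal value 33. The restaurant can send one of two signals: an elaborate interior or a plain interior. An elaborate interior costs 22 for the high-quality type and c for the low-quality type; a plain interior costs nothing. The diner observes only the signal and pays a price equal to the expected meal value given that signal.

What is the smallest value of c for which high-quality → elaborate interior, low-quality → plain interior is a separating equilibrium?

Under separation: elaborate interior → high-quality (pays 63); plain interior → low-quality (pays 33).
High-quality: 63 − 22 = 41 ≥ 33 − 0 = 33. Holds regardless of c. ✓
Low-quality: 33 − 0 ≥ 63 − c, so c ≥ 63 − 33 = 30.

30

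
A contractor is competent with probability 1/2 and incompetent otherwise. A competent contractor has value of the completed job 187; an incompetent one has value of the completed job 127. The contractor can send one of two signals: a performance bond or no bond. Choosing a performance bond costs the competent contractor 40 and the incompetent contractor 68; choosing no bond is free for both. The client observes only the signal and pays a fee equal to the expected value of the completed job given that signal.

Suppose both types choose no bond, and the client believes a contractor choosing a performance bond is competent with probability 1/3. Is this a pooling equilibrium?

Yes

On the equilibrium path (no bond) the client holds the prior 1/2 and pays 1/2·187 + 1/2·127 = 157. Off-path (bond) belief 1/3 gives 1/3·187 + 2/3·127 = 147.
Competent: no bond gives 157 − 0 = 157; bond gives 147 − 40 = 107. Stays. ✓
Incompetent: no bond gives 157 − 0 = 157; bond gives 147 − 68 = 79. Stays. ✓
Beliefs are Bayes-consistent on-path and both types best-respond.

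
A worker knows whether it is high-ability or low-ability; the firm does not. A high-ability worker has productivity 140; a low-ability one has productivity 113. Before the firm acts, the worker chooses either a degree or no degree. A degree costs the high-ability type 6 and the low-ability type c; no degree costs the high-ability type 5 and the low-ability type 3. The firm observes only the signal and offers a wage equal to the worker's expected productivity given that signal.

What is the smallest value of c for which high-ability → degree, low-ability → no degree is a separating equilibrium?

30

Under separation: degree → high-ability (pays 140); no degree → low-ability (pays 113).
High-ability: 140 − 6 = 134 ≥ 113 − 5 = 108. Holds regardless of c. ✓
Low-ability: 113 − 3 ≥ 140 − c, so c ≥ 140 − 110 = 30.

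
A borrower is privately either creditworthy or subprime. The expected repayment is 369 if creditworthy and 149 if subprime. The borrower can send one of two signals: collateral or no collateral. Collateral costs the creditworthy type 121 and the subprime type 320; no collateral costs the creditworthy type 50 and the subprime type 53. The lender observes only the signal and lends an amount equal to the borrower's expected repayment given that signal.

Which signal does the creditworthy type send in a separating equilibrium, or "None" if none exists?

collateral

Try creditworthy → collateral, subprime → no collateral:
  If types separate, collateral earns payment 369 and no collateral earns 149.
  Creditworthy: collateral gives 369 − 121 = 248; no collateral gives 149 − 50 = 99. No deviation. ✓
  Subprime: no collateral gives 149 − 53 = 96; collateral gives 369 − 320 = 49. No deviation. ✓
Both hold — the creditworthy type sends collateral.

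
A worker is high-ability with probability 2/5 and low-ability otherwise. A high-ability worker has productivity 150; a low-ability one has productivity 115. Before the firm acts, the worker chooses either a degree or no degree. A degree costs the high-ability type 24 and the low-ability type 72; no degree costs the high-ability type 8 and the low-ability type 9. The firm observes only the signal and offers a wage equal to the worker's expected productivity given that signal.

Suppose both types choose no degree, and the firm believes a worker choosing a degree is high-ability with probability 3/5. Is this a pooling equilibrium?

Yes

At the pooled signal (no degree) the firm holds the prior 2/5 and pays 2/5·150 + 3/5·115 = 129. Off-path (degree) belief 3/5 gives 3/5·150 + 2/5·115 = 136.
High-ability: no degree gives 129 − 8 = 121; degree gives 136 − 24 = 112. Stays. ✓
Low-ability: no degree gives 129 − 9 = 120; degree gives 136 − 72 = 64. Stays. ✓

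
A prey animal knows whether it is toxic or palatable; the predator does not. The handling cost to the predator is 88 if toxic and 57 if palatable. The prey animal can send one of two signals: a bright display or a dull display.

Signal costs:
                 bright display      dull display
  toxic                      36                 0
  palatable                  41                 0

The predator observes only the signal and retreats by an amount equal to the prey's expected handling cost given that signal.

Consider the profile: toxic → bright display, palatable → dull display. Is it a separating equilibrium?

No

Under separation the predator infers type exactly: bright display → toxic (pays 88), dull display → palatable (pays 57).
Toxic: bright display gives 88 − 36 = 52; dull display gives 57 − 0 = 57. Would deviate. ✗
Palatable: dull display gives 57 − 0 = 57; bright display gives 88 − 41 = 47. No deviation. ✓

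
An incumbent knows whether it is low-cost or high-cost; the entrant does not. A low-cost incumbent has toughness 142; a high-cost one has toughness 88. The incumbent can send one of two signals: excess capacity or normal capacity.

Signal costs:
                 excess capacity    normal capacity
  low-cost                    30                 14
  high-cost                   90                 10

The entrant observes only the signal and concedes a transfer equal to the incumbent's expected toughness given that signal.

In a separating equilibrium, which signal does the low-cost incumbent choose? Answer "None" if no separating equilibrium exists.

Try low-cost → excess capacity, high-cost → normal capacity:
  If types separate, excess capacity earns payment 142 and normal capacity earns 88.
  Low-cost: excess capacity gives 142 − 30 = 112; normal capacity gives 88 − 14 = 74. No deviation. ✓
  High-cost: normal capacity gives 88 − 10 = 78; excess capacity gives 142 − 90 = 52. No deviation. ✓
Both hold — the low-cost type sends excess capacity.

excess capacity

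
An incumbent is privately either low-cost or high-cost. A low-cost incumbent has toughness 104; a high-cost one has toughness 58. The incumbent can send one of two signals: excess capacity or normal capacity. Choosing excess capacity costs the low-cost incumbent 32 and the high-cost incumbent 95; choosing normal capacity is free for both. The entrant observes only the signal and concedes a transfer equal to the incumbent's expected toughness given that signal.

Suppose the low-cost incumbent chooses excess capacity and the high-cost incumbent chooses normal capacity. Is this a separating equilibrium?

Yes

If types separate, excess capacity earns payment 104 and normal capacity earns 58.
Low-cost: excess capacity gives 104 − 32 = 72; normal capacity gives 58 − 0 = 58. No deviation. ✓
High-cost: normal capacity gives 58 − 0 = 58; excess capacity gives 104 − 95 = 9. No deviation. ✓
Neither type gains from mimicking the other.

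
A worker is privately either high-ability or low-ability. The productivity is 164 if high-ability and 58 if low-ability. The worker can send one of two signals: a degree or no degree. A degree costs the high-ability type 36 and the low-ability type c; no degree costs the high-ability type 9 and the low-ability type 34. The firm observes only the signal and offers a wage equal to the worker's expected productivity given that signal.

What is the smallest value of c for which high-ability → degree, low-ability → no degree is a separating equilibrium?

Under separation: degree → high-ability (pays 164); no degree → low-ability (pays 58).
High-ability: 164 − 36 = 128 ≥ 58 − 9 = 49. Holds regardless of c. ✓
Low-ability: 58 − 34 ≥ 164 − c, so c ≥ 164 − 24 = 140.

140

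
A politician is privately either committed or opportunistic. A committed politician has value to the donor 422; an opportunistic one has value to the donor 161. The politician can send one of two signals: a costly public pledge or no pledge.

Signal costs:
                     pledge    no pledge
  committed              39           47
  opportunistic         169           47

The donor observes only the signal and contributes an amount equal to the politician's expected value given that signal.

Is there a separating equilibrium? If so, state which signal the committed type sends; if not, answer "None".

Try committed → pledge, opportunistic → no pledge:
  If types separate, pledge earns payment 422 and no pledge earns 161.
  Committed: pledge gives 422 − 39 = 383; no pledge gives 161 − 47 = 114. No deviation. ✓
  Opportunistic: no pledge gives 161 − 47 = 114; pledge gives 422 − 169 = 253. Would deviate. ✗
Try committed → no pledge, opportunistic → pledge:
  If types separate, no pledge earns payment 422 and pledge earns 161.
  Committed: no pledge gives 422 − 47 = 375; pledge gives 161 − 39 = 122. No deviation. ✓
  Opportunistic: pledge gives 161 − 169 = -8; no pledge gives 422 − 47 = 375. Would deviate. ✗
Neither assignment is incentive-compatible.

None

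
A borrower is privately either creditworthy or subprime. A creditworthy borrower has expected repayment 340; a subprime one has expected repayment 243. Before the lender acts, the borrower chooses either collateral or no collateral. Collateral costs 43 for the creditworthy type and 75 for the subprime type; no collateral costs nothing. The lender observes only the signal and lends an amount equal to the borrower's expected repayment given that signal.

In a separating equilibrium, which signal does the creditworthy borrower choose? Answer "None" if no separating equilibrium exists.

Try creditworthy → collateral, subprime → no collateral:
  If types separate, collateral earns payment 340 and no collateral earns 243.
  Creditworthy: collateral gives 340 − 43 = 297; no collateral gives 243 − 0 = 243. No deviation. ✓
  Subprime: no collateral gives 243 − 0 = 243; collateral gives 340 − 75 = 265. Would deviate. ✗
Try creditworthy → no collateral, subprime → collateral:
  If types separate, no collateral earns payment 340 and collateral earns 243.
  Creditworthy: no collateral gives 340 − 0 = 340; collateral gives 243 − 43 = 200. No deviation. ✓
  Subprime: collateral gives 243 − 75 = 168; no collateral gives 340 − 0 = 340. Would deviate. ✗
Neither assignment is incentive-compatible.

None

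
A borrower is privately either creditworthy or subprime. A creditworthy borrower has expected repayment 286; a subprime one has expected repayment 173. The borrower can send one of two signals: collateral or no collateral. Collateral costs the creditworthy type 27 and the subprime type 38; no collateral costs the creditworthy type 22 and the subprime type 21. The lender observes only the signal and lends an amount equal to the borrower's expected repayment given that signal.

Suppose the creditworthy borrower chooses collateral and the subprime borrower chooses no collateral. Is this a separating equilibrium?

If types separate, collateral earns payment 286 and no collateral earns 173.
Creditworthy: collateral gives 286 − 27 = 259; no collateral gives 173 − 22 = 151. No deviation. ✓
Subprime: no collateral gives 173 − 21 = 152; collateral gives 286 − 38 = 248. Would deviate. ✗

No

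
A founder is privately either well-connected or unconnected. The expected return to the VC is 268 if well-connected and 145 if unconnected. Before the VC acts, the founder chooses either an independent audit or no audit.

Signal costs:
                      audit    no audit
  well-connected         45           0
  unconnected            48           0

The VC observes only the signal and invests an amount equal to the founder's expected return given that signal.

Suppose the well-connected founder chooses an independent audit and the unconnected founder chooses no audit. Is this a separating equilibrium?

No

If types separate, audit earns payment 268 and no audit earns 145.
Well-connected: audit gives 268 − 45 = 223; no audit gives 145 − 0 = 145. No deviation. ✓
Unconnected: no audit gives 145 − 0 = 145; audit gives 268 − 48 = 220. Would deviate. ✗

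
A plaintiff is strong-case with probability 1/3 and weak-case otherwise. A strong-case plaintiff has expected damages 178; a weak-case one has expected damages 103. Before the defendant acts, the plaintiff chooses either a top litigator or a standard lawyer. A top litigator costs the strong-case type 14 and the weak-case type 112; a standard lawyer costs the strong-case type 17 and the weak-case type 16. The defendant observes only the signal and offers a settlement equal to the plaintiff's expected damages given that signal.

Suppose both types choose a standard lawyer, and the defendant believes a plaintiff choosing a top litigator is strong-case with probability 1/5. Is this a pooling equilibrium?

Yes

At the pooled signal (standard lawyer) the defendant holds the prior 1/3 and pays 1/3·178 + 2/3·103 = 128. Off-path (top litigator) belief 1/5 gives 1/5·178 + 4/5·103 = 118.
Strong-case: standard lawyer gives 128 − 17 = 111; top litigator gives 118 − 14 = 104. Stays. ✓
Weak-case: standard lawyer gives 128 − 16 = 112; top litigator gives 118 − 112 = 6. Stays. ✓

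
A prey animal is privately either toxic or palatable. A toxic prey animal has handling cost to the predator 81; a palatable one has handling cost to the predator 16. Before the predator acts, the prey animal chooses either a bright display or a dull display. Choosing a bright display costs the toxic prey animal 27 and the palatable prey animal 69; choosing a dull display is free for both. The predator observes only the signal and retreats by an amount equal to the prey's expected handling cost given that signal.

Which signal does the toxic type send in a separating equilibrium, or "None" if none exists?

bright display

Try toxic → bright display, palatable → dull display:
  Under separation the predator infers type exactly: bright display → toxic (pays 81), dull display → palatable (pays 16).
  Toxic: bright display gives 81 − 27 = 54; dull display gives 16 − 0 = 16. No deviation. ✓
  Palatable: dull display gives 16 − 0 = 16; bright display gives 81 − 69 = 12. No deviation. ✓
Both hold — the toxic type sends bright display.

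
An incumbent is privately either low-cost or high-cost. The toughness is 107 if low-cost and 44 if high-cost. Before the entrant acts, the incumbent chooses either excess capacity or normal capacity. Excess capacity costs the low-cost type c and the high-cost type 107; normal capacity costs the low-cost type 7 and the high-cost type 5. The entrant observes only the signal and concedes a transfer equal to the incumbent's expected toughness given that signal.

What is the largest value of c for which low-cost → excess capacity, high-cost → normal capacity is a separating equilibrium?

70

Under separation: excess capacity → low-cost (pays 107); normal capacity → high-cost (pays 44).
High-cost: 44 − 5 = 39 ≥ 107 − 107 = 0. Holds regardless of c. ✓
Low-cost: 107 − c ≥ 44 − 7, so c ≤ 107 − 37 = 70.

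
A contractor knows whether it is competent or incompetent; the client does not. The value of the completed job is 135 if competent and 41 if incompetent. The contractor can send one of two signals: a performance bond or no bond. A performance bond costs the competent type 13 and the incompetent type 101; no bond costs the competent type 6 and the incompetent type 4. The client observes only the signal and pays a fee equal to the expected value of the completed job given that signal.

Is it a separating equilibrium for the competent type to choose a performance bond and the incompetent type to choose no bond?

Yes

If types separate, bond earns payment 135 and no bond earns 41.
Competent: bond gives 135 − 13 = 122; no bond gives 41 − 6 = 35. No deviation. ✓
Incompetent: no bond gives 41 − 4 = 37; bond gives 135 − 101 = 34. No deviation. ✓
Both incentive constraints hold.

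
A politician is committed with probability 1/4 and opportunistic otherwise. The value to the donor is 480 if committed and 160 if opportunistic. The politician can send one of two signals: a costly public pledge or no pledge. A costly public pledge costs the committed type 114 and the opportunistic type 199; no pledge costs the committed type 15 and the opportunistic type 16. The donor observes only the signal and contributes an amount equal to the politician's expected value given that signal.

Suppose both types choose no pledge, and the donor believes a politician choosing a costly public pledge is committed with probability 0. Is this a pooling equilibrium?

At the pooled signal (no pledge) the donor holds the prior 1/4 and pays 1/4·480 + 3/4·160 = 240. Off-path (pledge) belief 0 gives 0·480 + 1·160 = 160.
Committed: no pledge gives 240 − 15 = 225; pledge gives 160 − 114 = 46. Stays. ✓
Opportunistic: no pledge gives 240 − 16 = 224; pledge gives 160 − 199 = -39. Stays. ✓

Yes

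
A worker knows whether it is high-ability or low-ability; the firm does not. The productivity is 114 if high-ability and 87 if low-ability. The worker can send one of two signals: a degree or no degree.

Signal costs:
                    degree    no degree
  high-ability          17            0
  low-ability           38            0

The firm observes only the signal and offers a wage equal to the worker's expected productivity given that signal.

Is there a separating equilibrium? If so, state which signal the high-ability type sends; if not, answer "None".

Try high-ability → degree, low-ability → no degree:
  If types separate, degree earns payment 114 and no degree earns 87.
  High-ability: degree gives 114 − 17 = 97; no degree gives 87 − 0 = 87. No deviation. ✓
  Low-ability: no degree gives 87 − 0 = 87; degree gives 114 − 38 = 76. No deviation. ✓
Both hold — the high-ability type sends degree.

degree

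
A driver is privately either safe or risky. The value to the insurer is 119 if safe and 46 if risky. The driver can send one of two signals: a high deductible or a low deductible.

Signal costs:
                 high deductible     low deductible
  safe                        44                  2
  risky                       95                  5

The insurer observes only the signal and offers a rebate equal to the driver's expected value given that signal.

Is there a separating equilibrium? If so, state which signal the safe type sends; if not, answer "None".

high deductible

Try safe → high deductible, risky → low deductible:
  If types separate, high deductible earns payment 119 and low deductible earns 46.
  Safe: high deductible gives 119 − 44 = 75; low deductible gives 46 − 2 = 44. No deviation. ✓
  Risky: low deductible gives 46 − 5 = 41; high deductible gives 119 − 95 = 24. No deviation. ✓
Both hold — the safe type sends high deductible.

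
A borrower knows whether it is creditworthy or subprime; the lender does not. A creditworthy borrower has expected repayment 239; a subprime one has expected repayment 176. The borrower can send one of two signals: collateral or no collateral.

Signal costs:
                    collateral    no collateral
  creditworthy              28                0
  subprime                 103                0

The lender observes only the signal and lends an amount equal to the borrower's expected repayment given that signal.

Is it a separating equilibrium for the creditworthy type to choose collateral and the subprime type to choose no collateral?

Yes

If types separate, collateral earns payment 239 and no collateral earns 176.
Creditworthy: collateral gives 239 − 28 = 211; no collateral gives 176 − 0 = 176. No deviation. ✓
Subprime: no collateral gives 176 − 0 = 176; collateral gives 239 − 103 = 136. No deviation. ✓
Neither type gains from mimicking the other.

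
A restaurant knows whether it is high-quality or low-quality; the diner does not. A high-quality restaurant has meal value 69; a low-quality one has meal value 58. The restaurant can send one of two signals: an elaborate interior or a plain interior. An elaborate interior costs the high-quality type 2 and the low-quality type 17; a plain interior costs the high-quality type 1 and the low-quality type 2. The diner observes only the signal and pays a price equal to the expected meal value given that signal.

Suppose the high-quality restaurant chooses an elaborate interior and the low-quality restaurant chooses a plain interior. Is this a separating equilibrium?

If types separate, elaborate interior earns payment 69 and plain interior earns 58.
High-quality: elaborate interior gives 69 − 2 = 67; plain interior gives 58 − 1 = 57. No deviation. ✓
Low-quality: plain interior gives 58 − 2 = 56; elaborate interior gives 69 − 17 = 52. No deviation. ✓
Both incentive constraints hold.

Yes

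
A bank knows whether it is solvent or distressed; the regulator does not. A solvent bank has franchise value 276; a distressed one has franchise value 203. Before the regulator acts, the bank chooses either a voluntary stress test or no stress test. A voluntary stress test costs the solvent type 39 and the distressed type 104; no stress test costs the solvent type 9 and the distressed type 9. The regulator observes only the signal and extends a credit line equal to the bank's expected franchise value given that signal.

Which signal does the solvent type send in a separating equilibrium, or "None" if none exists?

stress test

Try solvent → stress test, distressed → no stress test:
  If types separate, stress test earns payment 276 and no stress test earns 203.
  Solvent: stress test gives 276 − 39 = 237; no stress test gives 203 − 9 = 194. No deviation. ✓
  Distressed: no stress test gives 203 − 9 = 194; stress test gives 276 − 104 = 172. No deviation. ✓
Both hold — the solvent type sends stress test.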